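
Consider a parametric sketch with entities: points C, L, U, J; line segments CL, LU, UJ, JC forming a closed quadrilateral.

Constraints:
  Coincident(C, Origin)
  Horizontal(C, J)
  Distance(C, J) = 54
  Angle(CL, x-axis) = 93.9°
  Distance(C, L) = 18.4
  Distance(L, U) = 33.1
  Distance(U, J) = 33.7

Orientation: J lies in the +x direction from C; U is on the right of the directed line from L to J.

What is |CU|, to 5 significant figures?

21.800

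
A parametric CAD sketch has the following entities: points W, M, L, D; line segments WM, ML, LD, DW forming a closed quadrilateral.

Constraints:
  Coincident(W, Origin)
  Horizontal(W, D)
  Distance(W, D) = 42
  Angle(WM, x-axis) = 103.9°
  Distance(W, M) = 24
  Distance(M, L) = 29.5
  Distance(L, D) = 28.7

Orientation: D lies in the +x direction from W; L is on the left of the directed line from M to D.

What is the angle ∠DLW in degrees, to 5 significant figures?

86.578°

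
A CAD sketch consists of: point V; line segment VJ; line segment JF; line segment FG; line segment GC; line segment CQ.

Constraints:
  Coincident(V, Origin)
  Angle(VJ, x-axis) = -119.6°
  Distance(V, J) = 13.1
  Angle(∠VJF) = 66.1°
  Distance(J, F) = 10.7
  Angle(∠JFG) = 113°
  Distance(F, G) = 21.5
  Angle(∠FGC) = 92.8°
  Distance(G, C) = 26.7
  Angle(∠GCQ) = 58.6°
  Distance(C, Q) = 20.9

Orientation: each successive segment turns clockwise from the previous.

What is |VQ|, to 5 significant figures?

8.3185

V is at the origin; VJ runs at -119.6° with length 13.1, so J = (-6.4706, -11.390). ∠VJF = 66.1° gives JF at 126.50° from the x-axis; with |JF| = 10.7, F = (-12.835, -2.7891). ∠JFG = 113.0° gives FG at 59.500° from the x-axis; with |FG| = 21.5, G = (-1.9232, 15.736). ∠FGC = 92.8° gives GC at -27.700° from the x-axis; with |GC| = 26.7, C = (21.717, 3.3246). ∠GCQ = 58.6° gives CQ at -149.10° from the x-axis; with |CQ| = 20.9, Q = (3.7833, -7.4084). Then |VQ| = |Q − V| = 8.3185.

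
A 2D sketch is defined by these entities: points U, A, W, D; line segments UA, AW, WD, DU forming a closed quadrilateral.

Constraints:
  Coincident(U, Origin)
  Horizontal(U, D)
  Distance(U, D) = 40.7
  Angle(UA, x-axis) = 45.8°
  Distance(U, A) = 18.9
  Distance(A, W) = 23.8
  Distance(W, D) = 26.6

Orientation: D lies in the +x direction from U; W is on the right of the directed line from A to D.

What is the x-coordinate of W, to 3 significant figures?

16.1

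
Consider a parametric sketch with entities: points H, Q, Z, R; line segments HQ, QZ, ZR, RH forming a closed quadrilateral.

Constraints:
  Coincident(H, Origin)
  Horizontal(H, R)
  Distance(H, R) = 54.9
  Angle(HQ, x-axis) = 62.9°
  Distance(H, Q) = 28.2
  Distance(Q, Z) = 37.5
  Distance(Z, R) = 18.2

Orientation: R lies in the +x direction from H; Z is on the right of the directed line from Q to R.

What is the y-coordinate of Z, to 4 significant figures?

-3.541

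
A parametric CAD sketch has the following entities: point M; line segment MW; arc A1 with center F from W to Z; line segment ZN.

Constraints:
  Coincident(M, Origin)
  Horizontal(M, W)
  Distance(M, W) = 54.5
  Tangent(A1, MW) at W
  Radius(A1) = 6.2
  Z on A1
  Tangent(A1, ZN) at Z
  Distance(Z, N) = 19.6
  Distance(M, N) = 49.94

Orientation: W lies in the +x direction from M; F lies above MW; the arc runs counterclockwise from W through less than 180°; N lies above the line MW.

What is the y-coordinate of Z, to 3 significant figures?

10.9

Checks: |FZ| = 6.200 ✓; ∠(FZ, ZN) = 90.00° ✓; |ZN| = 19.60 ✓; |MN| = 49.94 ✓.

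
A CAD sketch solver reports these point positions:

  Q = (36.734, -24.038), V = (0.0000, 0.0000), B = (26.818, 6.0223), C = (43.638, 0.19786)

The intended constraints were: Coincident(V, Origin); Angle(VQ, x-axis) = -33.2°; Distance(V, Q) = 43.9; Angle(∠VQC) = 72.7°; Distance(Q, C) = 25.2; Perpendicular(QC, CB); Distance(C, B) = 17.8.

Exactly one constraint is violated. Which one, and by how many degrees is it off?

Perpendicular(QC, CB) — off by 3.20°.

V = (0.00, 0.00) ✓; VQ at -33.20° ✓; |VQ| = 43.90 ✓; ∠VQC = 72.70° ✓; |QC| = 25.20 ✓; ∠(QC, CB) = 86.80° ✗; |CB| = 17.80 ✓.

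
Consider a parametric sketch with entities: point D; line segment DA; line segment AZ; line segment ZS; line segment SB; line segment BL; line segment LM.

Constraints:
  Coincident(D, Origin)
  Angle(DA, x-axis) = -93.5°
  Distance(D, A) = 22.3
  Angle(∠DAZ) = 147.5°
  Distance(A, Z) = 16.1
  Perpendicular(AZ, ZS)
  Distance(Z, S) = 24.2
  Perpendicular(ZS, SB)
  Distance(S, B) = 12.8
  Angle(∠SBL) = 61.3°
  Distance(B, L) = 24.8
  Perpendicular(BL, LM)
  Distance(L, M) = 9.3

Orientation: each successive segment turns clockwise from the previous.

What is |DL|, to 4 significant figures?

35.33

D is at the origin; DA runs at -93.5° with length 22.3, so A = (-1.361, -22.26). ∠DAZ = 147.5° gives AZ at -126.0° from the x-axis; with |AZ| = 16.1, Z = (-10.82, -35.28). AZ is perpendicular to ZS, so ZS runs at 144.0°; with |ZS| = 24.2, S = (-30.40, -21.06). ZS ⟂ SB, so SB runs at 54.00°; with |SB| = 12.8, B = (-22.88, -10.70). ∠SBL = 61.3° gives BL at -64.70° from the x-axis; with |BL| = 24.8, L = (-12.28, -33.13). Then |DL| = |L − D| = 35.33.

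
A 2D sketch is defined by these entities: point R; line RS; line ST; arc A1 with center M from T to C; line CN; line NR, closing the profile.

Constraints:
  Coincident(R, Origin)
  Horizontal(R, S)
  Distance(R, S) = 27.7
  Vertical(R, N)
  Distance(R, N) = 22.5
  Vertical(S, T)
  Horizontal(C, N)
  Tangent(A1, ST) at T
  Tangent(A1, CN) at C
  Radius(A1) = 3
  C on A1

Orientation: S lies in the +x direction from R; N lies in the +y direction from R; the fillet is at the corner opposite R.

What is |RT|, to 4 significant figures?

33.88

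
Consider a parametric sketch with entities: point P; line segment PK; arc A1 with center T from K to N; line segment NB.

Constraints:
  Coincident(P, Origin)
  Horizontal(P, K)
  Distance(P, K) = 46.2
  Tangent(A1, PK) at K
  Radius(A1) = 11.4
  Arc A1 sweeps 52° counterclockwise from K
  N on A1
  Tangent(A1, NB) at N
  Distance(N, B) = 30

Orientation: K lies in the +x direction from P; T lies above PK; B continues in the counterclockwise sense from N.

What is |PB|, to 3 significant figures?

78.8

On A1, K sits at bearing -90° from T; a 52° counterclockwise sweep puts N at bearing -38°, so N = T + 11.4·(cos -38°, sin -38°) = (55.2, 4.38). Tangency of A1 to NB means the radius TN is perpendicular to NB, so NB runs along (−sin -38°, cos -38°); with |NB| = 30.0, B = (73.7, 28.0). Then |PB| = |B − P| = 78.8.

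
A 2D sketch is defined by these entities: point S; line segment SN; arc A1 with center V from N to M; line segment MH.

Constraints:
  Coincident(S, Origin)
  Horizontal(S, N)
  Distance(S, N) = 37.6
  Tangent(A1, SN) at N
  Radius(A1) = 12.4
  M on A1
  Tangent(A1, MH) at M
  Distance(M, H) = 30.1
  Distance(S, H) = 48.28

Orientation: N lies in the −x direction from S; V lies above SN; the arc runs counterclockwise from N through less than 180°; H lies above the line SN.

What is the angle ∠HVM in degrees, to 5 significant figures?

67.610°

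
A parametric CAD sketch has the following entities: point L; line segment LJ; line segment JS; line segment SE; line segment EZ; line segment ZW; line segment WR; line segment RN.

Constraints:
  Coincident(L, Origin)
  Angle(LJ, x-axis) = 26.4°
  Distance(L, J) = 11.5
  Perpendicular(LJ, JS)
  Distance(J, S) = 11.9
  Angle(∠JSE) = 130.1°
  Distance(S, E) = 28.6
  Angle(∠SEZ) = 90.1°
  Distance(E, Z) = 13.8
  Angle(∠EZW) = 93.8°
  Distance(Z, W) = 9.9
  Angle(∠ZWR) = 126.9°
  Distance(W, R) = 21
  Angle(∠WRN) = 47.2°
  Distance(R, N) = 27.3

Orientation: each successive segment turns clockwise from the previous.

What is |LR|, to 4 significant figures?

18.35

∠EZW = 93.8° gives ZW at 70.40° from the x-axis; with |ZW| = 9.9, W = (-5.156, -16.97). ∠ZWR = 126.9° gives WR at 17.30° from the x-axis; with |WR| = 21.0, R = (14.89, -10.72). Then |LR| = |R − L| = 18.35.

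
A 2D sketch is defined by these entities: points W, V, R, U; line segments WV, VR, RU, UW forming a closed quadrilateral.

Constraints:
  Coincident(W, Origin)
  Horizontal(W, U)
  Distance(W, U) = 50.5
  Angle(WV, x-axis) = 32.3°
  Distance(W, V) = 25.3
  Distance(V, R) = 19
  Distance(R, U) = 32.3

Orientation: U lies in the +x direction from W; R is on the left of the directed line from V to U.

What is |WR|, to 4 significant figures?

43.87

Checks: |VR| = 19.00 ✓; |RU| = 32.30 ✓.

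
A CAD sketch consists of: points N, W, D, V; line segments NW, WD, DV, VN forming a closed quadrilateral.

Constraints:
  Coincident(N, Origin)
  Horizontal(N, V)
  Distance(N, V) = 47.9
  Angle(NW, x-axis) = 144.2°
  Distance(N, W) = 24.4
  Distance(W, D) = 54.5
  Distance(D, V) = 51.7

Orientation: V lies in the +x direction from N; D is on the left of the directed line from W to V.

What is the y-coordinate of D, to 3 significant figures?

46.1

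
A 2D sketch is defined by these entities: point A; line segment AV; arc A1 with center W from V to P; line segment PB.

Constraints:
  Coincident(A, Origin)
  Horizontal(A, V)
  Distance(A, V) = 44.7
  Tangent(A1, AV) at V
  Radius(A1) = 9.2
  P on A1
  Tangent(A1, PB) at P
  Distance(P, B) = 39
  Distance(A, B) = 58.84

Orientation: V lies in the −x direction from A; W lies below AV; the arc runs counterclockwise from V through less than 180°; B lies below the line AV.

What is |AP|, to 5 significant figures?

54.508

Checks: |WP| = 9.200 ✓; ∠(WP, PB) = 90.00° ✓; |PB| = 39.00 ✓; |AB| = 58.84 ✓.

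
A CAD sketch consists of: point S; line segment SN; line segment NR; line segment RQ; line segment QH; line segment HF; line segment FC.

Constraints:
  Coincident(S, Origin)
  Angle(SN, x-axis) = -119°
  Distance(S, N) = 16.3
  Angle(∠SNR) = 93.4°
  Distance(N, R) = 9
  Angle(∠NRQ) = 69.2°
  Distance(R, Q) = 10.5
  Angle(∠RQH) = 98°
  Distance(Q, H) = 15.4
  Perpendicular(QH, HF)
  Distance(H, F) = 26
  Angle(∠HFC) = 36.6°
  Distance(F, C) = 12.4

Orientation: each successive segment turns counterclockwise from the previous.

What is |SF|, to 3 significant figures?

35.4

S is at the origin; SN runs at -119.0° with length 16.3, so N = (-7.90, -14.3). ∠SNR = 93.4° gives NR at -32.4° from the x-axis; with |NR| = 9.0, R = (-0.303, -19.1). ∠NRQ = 69.2° gives RQ at 78.4° from the x-axis; with |RQ| = 10.5, Q = (1.81, -8.79). ∠RQH = 98.0° gives QH at 160° from the x-axis; with |QH| = 15.4, H = (-12.7, -3.63). The perpendicularity gives HF at right angles to QH, so HF runs at -110°; with |HF| = 26.0, F = (-21.4, -28.1). Then |SF| = |F − S| = 35.4.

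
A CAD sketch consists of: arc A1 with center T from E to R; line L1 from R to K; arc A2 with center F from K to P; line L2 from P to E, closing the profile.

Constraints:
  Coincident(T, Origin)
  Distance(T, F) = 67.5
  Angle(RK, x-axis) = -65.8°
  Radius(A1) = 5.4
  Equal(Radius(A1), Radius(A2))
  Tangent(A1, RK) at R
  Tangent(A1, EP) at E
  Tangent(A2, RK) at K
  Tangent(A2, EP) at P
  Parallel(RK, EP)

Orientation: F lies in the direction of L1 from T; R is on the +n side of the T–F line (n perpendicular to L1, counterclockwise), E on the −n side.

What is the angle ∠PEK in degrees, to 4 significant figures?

9.090°

The slot axis is L1's direction at -65.8°, so u = (cos -65.8°, sin -65.8°) = (0.4099, -0.9121) and n = (−sin -65.8°, cos -65.8°) = (0.9121, 0.4099). T is at the origin and F lies 67.5 along u from T, so F = 67.5·u = (27.67, -61.57). Tangency of A1 to both parallel lines with radius 5.4 puts R and E at T ± 5.4·n: R = (4.925, 2.214), E = (-4.925, -2.214). Equal radii place K and P the same way about F: K = F + 5.4·n = (32.60, -59.35), P = F − 5.4·n = (22.74, -63.78). Then cos ∠PEK = EP·EK / (|EP||EK|), giving 9.090°.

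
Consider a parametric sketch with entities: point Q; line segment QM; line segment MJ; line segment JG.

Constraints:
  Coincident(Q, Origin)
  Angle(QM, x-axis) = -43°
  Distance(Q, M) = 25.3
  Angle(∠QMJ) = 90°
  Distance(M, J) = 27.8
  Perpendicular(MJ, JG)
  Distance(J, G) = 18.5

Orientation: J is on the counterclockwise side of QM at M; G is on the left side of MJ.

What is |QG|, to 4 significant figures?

28.62

Q is at the origin; QM runs at -43.0° with length 25.3, so M = 25.3·(cos -43.0°, sin -43.0°) = (18.50, -17.25). ∠QMJ = 90.0°, so MJ runs at -43.0° + (180° − 90.0°) = 47.00° from the x-axis; with |MJ| = 27.8, J = M + 27.8·(cos 47.00°, sin 47.00°) = (37.46, 3.077). MJ is perpendicular to JG; with |JG| = 18.5 on the left of MJ, G = J + 18.5·(-0.7314, 0.6820) = (23.93, 15.69). Then |QG| = |G − Q| = 28.62.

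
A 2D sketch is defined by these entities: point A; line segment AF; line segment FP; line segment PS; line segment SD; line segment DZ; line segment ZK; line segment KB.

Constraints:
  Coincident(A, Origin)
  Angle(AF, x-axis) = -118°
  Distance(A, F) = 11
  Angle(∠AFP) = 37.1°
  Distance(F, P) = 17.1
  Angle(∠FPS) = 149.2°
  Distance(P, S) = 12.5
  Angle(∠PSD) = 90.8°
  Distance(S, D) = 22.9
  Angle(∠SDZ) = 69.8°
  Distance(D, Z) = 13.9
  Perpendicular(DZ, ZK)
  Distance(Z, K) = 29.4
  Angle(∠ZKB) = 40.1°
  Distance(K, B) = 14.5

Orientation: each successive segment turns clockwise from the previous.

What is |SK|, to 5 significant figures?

9.9225

∠SDZ = 69.8° gives DZ at -131.10° from the x-axis; with |DZ| = 13.9, Z = (9.0089, 0.14268). DZ ⟂ ZK, so ZK runs at 138.90°; with |ZK| = 29.4, K = (-13.146, 19.470). Then |SK| = |K − S| = 9.9225.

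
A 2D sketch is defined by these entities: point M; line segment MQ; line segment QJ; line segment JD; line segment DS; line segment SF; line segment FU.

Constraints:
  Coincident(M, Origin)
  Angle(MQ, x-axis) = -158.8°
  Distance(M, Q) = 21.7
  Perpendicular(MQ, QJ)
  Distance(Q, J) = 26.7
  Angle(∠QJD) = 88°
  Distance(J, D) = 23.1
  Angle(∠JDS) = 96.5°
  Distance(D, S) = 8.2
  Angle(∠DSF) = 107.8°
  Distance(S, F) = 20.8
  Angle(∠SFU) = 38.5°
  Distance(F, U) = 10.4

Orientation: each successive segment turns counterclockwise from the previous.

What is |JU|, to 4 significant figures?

12.33

∠DSF = 107.8° gives SF at 178.9° from the x-axis; with |SF| = 20.8, F = (-12.50, -15.39). ∠SFU = 38.5° gives FU at -39.60° from the x-axis; with |FU| = 10.4, U = (-4.483, -22.02). Then |JU| = |U − J| = 12.33.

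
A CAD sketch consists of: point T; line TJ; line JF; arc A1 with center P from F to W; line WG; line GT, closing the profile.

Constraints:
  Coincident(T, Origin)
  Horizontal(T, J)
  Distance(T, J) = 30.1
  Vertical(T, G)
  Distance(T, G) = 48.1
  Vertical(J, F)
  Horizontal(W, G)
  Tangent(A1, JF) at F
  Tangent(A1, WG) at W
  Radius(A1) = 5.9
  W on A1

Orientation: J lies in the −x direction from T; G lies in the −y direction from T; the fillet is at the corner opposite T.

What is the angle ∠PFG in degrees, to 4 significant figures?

11.09°

The virtual corner opposite T is at (-30.10, -48.10). Since A1 is tangent to JF there, PF ⟂ JF and the tangent condition forces PW to be normal to WG, with radius 5.9, so the center P sits 5.9 in from both sides at P = (-24.20, -42.20). That places the tangent points at F = (-30.10, -42.20) on JF and W = (-24.20, -48.10) on WG. Then cos ∠PFG = FP·FG / (|FP||FG|), giving 11.09°.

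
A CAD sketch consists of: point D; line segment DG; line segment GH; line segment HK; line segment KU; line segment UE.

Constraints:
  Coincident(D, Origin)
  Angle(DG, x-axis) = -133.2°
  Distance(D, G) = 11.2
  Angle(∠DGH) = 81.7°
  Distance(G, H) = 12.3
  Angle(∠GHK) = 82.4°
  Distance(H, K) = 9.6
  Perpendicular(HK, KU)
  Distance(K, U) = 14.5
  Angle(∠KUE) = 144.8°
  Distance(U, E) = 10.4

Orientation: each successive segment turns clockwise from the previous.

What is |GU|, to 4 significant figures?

8.301

D is at the origin; DG runs at -133.2° with length 11.2, so G = (-7.667, -8.164). ∠DGH = 81.7° gives GH at 128.5° from the x-axis; with |GH| = 12.3, H = (-15.32, 1.462). ∠GHK = 82.4° gives HK at 30.90° from the x-axis; with |HK| = 9.6, K = (-7.086, 6.392). The perpendicularity gives KU at right angles to HK, so KU runs at -59.10°; with |KU| = 14.5, U = (0.3599, -6.050). Then |GU| = |U − G| = 8.301.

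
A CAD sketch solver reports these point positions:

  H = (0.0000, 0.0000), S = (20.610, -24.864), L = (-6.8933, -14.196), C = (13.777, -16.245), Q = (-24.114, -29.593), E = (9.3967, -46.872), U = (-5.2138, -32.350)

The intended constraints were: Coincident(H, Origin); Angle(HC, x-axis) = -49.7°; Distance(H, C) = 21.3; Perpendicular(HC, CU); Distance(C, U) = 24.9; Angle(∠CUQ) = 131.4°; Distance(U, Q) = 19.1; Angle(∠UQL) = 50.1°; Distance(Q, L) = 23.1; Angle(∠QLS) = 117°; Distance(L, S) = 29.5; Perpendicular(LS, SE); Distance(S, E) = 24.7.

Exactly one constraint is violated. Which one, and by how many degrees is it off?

Perpendicular(LS, SE) — off by 5.80°.

H = (0.00, 0.00) ✓; HC at -49.70° ✓; |HC| = 21.30 ✓; ∠(HC, CU) = 90.00° ✓; |CU| = 24.90 ✓; ∠CUQ = 131.4° ✓; |UQ| = 19.10 ✓; ∠UQL = 50.10° ✓; |QL| = 23.10 ✓; ∠QLS = 117.0° ✓; |LS| = 29.50 ✓; ∠(LS, SE) = 95.80° ✗; |SE| = 24.70 ✓.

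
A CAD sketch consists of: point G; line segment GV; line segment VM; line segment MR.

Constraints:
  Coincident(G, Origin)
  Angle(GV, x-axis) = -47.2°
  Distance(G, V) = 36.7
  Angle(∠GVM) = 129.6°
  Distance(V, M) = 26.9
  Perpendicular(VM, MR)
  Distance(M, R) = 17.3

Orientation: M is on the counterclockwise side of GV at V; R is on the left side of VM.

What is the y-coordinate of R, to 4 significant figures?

-8.153

G is at the origin; GV runs at -47.2° with length 36.7, so V = 36.7·(cos -47.2°, sin -47.2°) = (24.94, -26.93). ∠GVM = 129.6°, so VM runs at -47.2° + (180° − 129.6°) = 3.200° from the x-axis; with |VM| = 26.9, M = V + 26.9·(cos 3.200°, sin 3.200°) = (51.79, -25.43). VM is perpendicular to MR; with |MR| = 17.3 on the left of VM, R = M + 17.3·(-0.05582, 0.9984) = (50.83, -8.153). So R.y = -8.153.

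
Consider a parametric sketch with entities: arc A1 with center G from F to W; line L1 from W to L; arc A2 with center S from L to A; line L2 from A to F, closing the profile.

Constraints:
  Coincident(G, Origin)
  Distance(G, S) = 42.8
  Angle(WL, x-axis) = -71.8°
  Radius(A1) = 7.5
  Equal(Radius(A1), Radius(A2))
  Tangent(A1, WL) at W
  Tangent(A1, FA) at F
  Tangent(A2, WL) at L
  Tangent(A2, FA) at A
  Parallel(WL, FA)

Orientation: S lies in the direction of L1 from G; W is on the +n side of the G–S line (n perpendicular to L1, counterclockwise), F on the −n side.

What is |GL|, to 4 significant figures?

43.45

The slot axis is L1's direction at -71.8°, so u = (cos -71.8°, sin -71.8°) = (0.3123, -0.9500) and n = (−sin -71.8°, cos -71.8°) = (0.9500, 0.3123). G is at the origin and S lies 42.8 along u from G, so S = 42.8·u = (13.37, -40.66). Tangency of A1 to both parallel lines with radius 7.5 puts W and F at G ± 7.5·n: W = (7.125, 2.343), F = (-7.125, -2.343). Equal radii place L and A the same way about S: L = S + 7.5·n = (20.49, -38.32), A = S − 7.5·n = (6.243, -43.00). Then |GL| = |L − G| = 43.45.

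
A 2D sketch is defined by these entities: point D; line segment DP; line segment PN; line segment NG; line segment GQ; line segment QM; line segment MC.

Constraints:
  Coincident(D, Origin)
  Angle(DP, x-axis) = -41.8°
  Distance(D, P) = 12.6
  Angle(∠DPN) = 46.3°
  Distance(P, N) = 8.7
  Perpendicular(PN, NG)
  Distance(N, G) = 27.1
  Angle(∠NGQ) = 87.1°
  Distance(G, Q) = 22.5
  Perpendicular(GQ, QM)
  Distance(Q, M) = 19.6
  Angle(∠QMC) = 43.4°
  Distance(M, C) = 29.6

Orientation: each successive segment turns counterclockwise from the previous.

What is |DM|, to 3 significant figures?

21.7

D is at the origin; DP runs at -41.8° with length 12.6, so P = (9.39, -8.40). ∠DPN = 46.3° gives PN at 91.9° from the x-axis; with |PN| = 8.7, N = (9.10, 0.297). PN is perpendicular to NG, so NG runs at -178°; with |NG| = 27.1, G = (-18.0, -0.602). ∠NGQ = 87.1° gives GQ at -85.2° from the x-axis; with |GQ| = 22.5, Q = (-16.1, -23.0). The perpendicularity gives QM at right angles to GQ, so QM runs at 4.80°; with |QM| = 19.6, M = (3.43, -21.4). Then |DM| = |M − D| = 21.7.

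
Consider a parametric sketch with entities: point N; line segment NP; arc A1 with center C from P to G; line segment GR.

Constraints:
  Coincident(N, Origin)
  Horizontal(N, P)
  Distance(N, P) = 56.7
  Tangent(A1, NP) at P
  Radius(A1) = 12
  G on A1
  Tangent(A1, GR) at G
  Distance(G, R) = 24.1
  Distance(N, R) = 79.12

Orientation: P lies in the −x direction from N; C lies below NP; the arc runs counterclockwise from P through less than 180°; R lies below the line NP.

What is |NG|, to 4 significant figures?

69.48

N is at the origin; N and P share the same y with |NP| = 56.7 and P on the −x side, so P = (-56.70, 0.000). Since A1 is tangent to NP there, CP ⟂ NP, so C = P + (0, -12) = (-56.70, -12.00). Since CG ⟂ GR (tangency), |CR| = √(12.0² + 24.1²) = 26.92 regardless of where G sits on A1. So R lies on both circle(N, 79.12) and circle(C, 26.92); the below-NP intersection is R = (-71.07, -34.76). G is the foot of the tangent from R: G = (-68.64, -10.79).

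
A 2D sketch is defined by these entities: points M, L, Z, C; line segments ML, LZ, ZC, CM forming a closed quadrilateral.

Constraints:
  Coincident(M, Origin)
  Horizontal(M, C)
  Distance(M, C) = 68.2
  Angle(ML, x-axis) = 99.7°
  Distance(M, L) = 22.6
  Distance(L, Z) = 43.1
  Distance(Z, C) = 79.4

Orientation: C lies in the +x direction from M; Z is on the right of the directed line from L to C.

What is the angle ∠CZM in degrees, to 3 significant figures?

52.6°

Checks: |LZ| = 43.10 ✓; |ZC| = 79.40 ✓.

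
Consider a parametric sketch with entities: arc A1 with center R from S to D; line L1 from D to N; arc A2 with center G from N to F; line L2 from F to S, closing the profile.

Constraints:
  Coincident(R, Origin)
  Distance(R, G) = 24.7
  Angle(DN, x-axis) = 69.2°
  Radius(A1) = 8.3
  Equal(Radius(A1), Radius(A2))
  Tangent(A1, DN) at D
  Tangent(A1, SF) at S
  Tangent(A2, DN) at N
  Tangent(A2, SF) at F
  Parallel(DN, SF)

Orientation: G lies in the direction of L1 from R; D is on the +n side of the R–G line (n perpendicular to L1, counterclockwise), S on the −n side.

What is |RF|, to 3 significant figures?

26.1

The slot axis is L1's direction at 69.2°, so u = (cos 69.2°, sin 69.2°) = (0.355, 0.935) and n = (−sin 69.2°, cos 69.2°) = (-0.935, 0.355). R is at the origin and G lies 24.7 along u from R, so G = 24.7·u = (8.77, 23.1). Tangency of A1 to both parallel lines with radius 8.3 puts D and S at R ± 8.3·n: D = (-7.76, 2.95), S = (7.76, -2.95). Equal radii place N and F the same way about G: N = G + 8.3·n = (1.01, 26.0), F = G − 8.3·n = (16.5, 20.1). Then |RF| = |F − R| = 26.1.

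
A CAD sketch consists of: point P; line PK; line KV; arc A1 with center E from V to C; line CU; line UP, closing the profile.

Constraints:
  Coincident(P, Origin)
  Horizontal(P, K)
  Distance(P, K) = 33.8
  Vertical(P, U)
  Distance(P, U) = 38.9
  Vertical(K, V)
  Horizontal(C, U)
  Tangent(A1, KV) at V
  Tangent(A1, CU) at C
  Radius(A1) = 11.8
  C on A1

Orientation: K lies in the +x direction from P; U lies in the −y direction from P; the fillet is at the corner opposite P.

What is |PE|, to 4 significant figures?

34.91

P is at the origin; PK is horizontal with |PK| = 33.8 and K on the +x side, so K = (33.80, 0.000). P and U share the same x with |PU| = 38.9 and U on the −y side, so U = (0.000, -38.90). The virtual corner opposite P is at (33.80, -38.90). Tangency of A1 to KV means the radius EV is perpendicular to KV and tangency of A1 to CU means the radius EC is perpendicular to CU, with radius 11.8, so the center E sits 11.8 in from both sides at E = (22.00, -27.10). Then |PE| = |E − P| = 34.91.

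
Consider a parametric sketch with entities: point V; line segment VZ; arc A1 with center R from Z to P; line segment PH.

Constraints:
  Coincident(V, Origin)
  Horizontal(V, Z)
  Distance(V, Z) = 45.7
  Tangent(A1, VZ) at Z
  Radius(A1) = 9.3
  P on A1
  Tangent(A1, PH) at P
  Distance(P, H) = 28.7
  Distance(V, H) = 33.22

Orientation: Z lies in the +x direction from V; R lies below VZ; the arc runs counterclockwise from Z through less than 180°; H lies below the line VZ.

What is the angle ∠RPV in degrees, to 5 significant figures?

146.95°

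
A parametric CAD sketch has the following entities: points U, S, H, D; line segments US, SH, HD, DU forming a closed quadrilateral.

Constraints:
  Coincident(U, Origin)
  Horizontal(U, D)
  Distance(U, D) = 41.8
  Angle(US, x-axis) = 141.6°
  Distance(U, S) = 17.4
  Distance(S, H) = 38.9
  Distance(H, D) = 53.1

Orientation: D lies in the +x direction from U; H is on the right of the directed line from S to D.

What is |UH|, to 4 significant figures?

27.17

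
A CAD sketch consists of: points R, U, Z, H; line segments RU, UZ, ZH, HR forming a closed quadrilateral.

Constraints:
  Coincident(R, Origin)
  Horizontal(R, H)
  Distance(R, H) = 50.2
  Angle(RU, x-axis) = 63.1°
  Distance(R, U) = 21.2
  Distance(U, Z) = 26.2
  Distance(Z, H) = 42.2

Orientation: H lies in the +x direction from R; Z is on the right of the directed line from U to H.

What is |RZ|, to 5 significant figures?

11.290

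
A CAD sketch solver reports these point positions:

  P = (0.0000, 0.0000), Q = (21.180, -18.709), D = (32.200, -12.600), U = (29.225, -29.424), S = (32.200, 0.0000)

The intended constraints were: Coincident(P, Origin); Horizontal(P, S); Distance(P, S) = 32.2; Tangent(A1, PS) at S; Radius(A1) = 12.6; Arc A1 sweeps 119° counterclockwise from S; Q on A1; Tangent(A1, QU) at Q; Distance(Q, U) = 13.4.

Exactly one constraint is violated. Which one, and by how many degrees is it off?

Tangent(A1, QU) at Q — off by 7.90°.

P = (0.00, 0.00) ✓; P.y = 0.00, S.y = 0.00 ✓; |PS| = 32.20 ✓; ∠(DS, SP) = 90.00° ✓; |DS| = 12.60 ✓; bearing(D→Q) − bearing(D→S) = 119.0° ✓; |DQ| = 12.60 ✓; ∠(DQ, QU) = 82.10° ✗; |QU| = 13.40 ✓.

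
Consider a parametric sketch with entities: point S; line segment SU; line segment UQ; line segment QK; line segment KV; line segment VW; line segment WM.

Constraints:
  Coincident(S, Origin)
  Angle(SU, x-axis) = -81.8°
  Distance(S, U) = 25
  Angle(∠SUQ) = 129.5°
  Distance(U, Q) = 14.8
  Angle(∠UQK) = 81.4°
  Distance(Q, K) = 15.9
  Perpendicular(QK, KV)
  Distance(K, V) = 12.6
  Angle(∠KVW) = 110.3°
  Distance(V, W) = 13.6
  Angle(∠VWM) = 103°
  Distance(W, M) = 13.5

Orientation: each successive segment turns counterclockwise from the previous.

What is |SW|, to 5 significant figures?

22.895

S is at the origin; SU runs at -81.8° with length 25.0, so U = (3.5657, -24.744). ∠SUQ = 129.5° gives UQ at -31.300° from the x-axis; with |UQ| = 14.8, Q = (16.212, -32.433). ∠UQK = 81.4° gives QK at 67.300° from the x-axis; with |QK| = 15.9, K = (22.348, -17.765). QK is perpendicular to KV, so KV runs at 157.30°; with |KV| = 12.6, V = (10.724, -12.903). ∠KVW = 110.3° gives VW at -133.00° from the x-axis; with |VW| = 13.6, W = (1.4485, -22.849). Then |SW| = |W − S| = 22.895.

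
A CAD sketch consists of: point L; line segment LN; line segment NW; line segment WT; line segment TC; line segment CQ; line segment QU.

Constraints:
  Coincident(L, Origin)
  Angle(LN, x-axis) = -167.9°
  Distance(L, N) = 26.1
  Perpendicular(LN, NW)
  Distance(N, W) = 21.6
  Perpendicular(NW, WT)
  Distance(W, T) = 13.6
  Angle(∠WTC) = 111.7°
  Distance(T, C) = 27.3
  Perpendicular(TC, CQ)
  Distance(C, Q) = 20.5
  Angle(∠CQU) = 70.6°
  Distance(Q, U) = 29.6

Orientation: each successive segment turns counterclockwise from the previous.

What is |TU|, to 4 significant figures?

10.69

L is at the origin; LN runs at -167.9° with length 26.1, so N = (-25.52, -5.471). The perpendicularity gives NW at right angles to LN, so NW runs at -77.90°; with |NW| = 21.6, W = (-20.99, -26.59). The perpendicularity gives WT at right angles to NW, so WT runs at 12.10°; with |WT| = 13.6, T = (-7.695, -23.74). ∠WTC = 111.7° gives TC at 80.40° from the x-axis; with |TC| = 27.3, C = (-3.142, 3.177). The perpendicularity gives CQ at right angles to TC, so CQ runs at 170.4°; with |CQ| = 20.5, Q = (-23.35, 6.596). ∠CQU = 70.6° gives QU at -80.20° from the x-axis; with |QU| = 29.6, U = (-18.32, -22.57). Then |TU| = |U − T| = 10.69.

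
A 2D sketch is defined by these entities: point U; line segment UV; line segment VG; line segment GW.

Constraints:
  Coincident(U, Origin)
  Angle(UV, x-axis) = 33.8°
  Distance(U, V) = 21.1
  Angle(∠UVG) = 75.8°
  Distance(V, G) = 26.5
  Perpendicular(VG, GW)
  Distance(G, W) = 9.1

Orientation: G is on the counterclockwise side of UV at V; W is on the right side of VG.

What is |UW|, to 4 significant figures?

36.44

U is at the origin; UV runs at 33.8° with length 21.1, so V = 21.1·(cos 33.8°, sin 33.8°) = (17.53, 11.74). ∠UVG = 75.8°, so VG runs at 33.8° + (180° − 75.8°) = 138.0° from the x-axis; with |VG| = 26.5, G = V + 26.5·(cos 138.0°, sin 138.0°) = (-2.160, 29.47). The perpendicularity gives GW at right angles to VG; with |GW| = 9.1 on the right of VG, W = G + 9.1·(0.6691, 0.7431) = (3.930, 36.23). Then |UW| = |W − U| = 36.44.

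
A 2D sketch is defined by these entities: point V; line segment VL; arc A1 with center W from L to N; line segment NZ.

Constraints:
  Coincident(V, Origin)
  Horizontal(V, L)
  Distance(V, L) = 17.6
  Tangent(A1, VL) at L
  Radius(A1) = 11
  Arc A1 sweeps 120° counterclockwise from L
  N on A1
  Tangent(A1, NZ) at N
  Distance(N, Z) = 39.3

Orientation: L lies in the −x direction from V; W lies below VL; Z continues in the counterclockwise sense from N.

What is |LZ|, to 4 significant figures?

51.54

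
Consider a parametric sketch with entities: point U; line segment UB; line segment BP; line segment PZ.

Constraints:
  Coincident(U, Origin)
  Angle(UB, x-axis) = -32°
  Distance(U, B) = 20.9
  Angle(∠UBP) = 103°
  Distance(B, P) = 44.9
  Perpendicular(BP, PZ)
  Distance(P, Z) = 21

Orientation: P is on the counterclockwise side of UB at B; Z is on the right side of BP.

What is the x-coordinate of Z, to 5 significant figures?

64.323

∠UBP = 103.0°, so BP runs at -32.0° + (180° − 103.0°) = 45.000° from the x-axis; with |BP| = 44.9, P = B + 44.9·(cos 45.000°, sin 45.000°) = (49.473, 20.674). The perpendicularity gives PZ at right angles to BP; with |PZ| = 21.0 on the right of BP, Z = P + 21.0·(0.70711, -0.70711) = (64.323, 5.8245). So Z.x = 64.323.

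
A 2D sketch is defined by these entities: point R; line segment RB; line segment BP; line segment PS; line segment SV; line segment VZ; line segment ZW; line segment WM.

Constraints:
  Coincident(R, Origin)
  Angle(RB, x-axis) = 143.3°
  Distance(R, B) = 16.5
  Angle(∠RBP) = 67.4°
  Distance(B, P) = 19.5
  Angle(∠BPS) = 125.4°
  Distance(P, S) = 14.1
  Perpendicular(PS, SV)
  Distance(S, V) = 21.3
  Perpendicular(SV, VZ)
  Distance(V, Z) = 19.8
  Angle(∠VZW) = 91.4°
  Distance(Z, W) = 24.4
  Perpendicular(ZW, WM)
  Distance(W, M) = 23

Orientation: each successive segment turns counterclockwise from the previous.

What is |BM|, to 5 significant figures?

34.144

R is at the origin; RB runs at 143.3° with length 16.5, so B = (-13.229, 9.8608). ∠RBP = 67.4° gives BP at -104.10° from the x-axis; with |BP| = 19.5, P = (-17.980, -9.0517). ∠BPS = 125.4° gives PS at -49.500° from the x-axis; with |PS| = 14.1, S = (-8.8226, -19.773). PS is perpendicular to SV, so SV runs at 40.500°; with |SV| = 21.3, V = (7.3741, -5.9402). The perpendicularity gives VZ at right angles to SV, so VZ runs at 130.50°; with |VZ| = 19.8, Z = (-5.4850, 9.1159). ∠VZW = 91.4° gives ZW at -140.90° from the x-axis; with |ZW| = 24.4, W = (-24.421, -6.2726). The perpendicularity gives WM at right angles to ZW, so WM runs at -50.900°; with |WM| = 23.0, M = (-9.9150, -24.122). Then |BM| = |M − B| = 34.144.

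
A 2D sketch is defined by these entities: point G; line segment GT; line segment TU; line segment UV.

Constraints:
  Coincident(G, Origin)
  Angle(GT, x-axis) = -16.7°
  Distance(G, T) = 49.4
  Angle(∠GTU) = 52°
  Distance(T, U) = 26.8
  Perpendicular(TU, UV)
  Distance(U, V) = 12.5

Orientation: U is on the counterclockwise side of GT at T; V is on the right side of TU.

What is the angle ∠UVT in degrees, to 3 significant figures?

65.0°

G is at the origin; GT runs at -16.7° with length 49.4, so T = 49.4·(cos -16.7°, sin -16.7°) = (47.3, -14.2). ∠GTU = 52.0°, so TU runs at -16.7° + (180° − 52.0°) = 111° from the x-axis; with |TU| = 26.8, U = T + 26.8·(cos 111°, sin 111°) = (37.6, 10.8). TU ⟂ UV; with |UV| = 12.5 on the right of TU, V = U + 12.5·(0.932, 0.363) = (49.2, 15.3). Then cos ∠UVT = VU·VT / (|VU||VT|), giving 65.0°.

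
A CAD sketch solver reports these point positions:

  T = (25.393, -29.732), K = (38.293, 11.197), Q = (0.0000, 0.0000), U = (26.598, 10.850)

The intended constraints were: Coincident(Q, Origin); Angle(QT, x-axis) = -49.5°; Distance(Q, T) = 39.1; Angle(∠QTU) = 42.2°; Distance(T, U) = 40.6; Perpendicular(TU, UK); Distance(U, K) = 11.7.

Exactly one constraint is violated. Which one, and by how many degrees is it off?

Perpendicular(TU, UK) — off by 3.40°.

Q = (0.00, 0.00) ✓; QT at -49.50° ✓; |QT| = 39.10 ✓; ∠QTU = 42.20° ✓; |TU| = 40.60 ✓; ∠(TU, UK) = 86.60° ✗; |UK| = 11.70 ✓.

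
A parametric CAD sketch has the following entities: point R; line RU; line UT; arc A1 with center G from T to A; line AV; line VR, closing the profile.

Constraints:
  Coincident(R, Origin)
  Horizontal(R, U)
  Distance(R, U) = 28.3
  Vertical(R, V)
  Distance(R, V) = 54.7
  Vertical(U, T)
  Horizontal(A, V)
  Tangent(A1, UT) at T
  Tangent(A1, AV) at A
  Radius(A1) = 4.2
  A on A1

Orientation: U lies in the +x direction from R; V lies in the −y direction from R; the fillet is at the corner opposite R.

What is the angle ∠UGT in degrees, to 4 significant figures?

85.25°

The virtual corner opposite R is at (28.30, -54.70). The tangent condition forces GT to be normal to UT and tangency of A1 to AV means the radius GA is perpendicular to AV, with radius 4.2, so the center G sits 4.2 in from both sides at G = (24.10, -50.50). That places the tangent points at T = (28.30, -50.50) on UT and A = (24.10, -54.70) on AV. Then cos ∠UGT = GU·GT / (|GU||GT|), giving 85.25°.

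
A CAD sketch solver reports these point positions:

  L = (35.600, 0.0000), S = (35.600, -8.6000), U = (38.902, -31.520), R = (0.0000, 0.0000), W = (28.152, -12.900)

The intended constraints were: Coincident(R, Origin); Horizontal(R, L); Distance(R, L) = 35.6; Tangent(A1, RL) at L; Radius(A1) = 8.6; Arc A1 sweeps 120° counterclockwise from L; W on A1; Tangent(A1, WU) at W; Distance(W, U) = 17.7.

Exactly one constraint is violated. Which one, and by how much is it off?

Distance(W, U) = 17.7 — off by 3.80.

R = (0.00, 0.00) ✓; R.y = 0.00, L.y = 0.00 ✓; |RL| = 35.60 ✓; ∠(SL, LR) = 90.00° ✓; |SL| = 8.600 ✓; bearing(S→W) − bearing(S→L) = 120.0° ✓; |SW| = 8.600 ✓; ∠(SW, WU) = 90.00° ✓; |WU| = 21.50 ✗.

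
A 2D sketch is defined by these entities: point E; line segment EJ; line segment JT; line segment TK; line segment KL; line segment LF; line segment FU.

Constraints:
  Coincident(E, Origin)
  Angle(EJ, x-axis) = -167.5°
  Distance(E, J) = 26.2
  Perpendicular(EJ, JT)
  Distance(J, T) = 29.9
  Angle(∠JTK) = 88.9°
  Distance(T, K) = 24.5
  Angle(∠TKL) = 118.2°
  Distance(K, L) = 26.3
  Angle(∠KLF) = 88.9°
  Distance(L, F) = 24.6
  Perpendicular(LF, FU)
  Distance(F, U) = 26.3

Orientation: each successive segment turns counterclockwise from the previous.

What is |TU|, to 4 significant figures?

11.39

E is at the origin; EJ runs at -167.5° with length 26.2, so J = (-25.58, -5.671). The perpendicularity gives JT at right angles to EJ, so JT runs at -77.50°; with |JT| = 29.9, T = (-19.11, -34.86). ∠JTK = 88.9° gives TK at 13.60° from the x-axis; with |TK| = 24.5, K = (4.706, -29.10). ∠TKL = 118.2° gives KL at 75.40° from the x-axis; with |KL| = 26.3, L = (11.34, -3.650). ∠KLF = 88.9° gives LF at 166.5° from the x-axis; with |LF| = 24.6, F = (-12.59, 2.093). LF ⟂ FU, so FU runs at -103.5°; with |FU| = 26.3, U = (-18.72, -23.48). Then |TU| = |U − T| = 11.39.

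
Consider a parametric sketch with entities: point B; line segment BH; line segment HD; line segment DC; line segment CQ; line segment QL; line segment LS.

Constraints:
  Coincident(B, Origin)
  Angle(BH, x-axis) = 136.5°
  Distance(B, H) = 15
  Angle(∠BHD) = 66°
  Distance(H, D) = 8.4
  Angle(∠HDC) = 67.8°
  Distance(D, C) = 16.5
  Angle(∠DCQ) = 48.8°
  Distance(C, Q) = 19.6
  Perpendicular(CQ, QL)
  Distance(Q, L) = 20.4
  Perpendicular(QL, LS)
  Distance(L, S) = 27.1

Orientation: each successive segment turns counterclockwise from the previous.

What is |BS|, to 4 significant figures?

17.68

B is at the origin; BH runs at 136.5° with length 15.0, so H = (-10.88, 10.33). ∠BHD = 66.0° gives HD at -109.5° from the x-axis; with |HD| = 8.4, D = (-13.68, 2.407). ∠HDC = 67.8° gives DC at 2.700° from the x-axis; with |DC| = 16.5, C = (2.797, 3.184). ∠DCQ = 48.8° gives CQ at 133.9° from the x-axis; with |CQ| = 19.6, Q = (-10.79, 17.31). CQ is perpendicular to QL, so QL runs at -136.1°; with |QL| = 20.4, L = (-25.49, 3.162). QL ⟂ LS, so LS runs at -46.10°; with |LS| = 27.1, S = (-6.702, -16.37). Then |BS| = |S − B| = 17.68.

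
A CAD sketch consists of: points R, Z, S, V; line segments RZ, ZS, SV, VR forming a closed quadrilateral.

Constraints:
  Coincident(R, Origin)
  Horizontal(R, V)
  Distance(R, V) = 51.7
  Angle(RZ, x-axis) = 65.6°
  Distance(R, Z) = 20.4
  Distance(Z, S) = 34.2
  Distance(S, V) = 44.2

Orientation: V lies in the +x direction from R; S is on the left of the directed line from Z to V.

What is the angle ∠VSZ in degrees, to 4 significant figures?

72.57°

Checks: |ZS| = 34.20 ✓; |SV| = 44.20 ✓.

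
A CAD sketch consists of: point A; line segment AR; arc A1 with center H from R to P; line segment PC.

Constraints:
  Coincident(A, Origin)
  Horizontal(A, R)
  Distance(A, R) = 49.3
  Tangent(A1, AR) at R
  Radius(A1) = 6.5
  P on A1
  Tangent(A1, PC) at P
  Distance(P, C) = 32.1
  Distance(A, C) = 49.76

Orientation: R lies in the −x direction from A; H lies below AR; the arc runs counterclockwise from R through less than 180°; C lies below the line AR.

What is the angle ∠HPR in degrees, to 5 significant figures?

25.938°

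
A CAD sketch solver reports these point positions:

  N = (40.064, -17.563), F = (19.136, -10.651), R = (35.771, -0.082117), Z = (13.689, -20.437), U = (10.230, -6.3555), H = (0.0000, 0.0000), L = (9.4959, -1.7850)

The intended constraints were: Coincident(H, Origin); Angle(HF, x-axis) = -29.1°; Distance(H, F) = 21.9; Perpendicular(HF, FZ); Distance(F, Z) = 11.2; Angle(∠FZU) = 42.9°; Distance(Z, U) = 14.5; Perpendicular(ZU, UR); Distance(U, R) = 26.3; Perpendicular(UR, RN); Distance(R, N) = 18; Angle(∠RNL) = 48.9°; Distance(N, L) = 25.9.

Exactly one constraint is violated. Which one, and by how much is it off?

Distance(N, L) = 25.9 — off by 8.50.

H = (0.00, 0.00) ✓; HF at -29.10° ✓; |HF| = 21.90 ✓; ∠(HF, FZ) = 90.00° ✓; |FZ| = 11.20 ✓; ∠FZU = 42.90° ✓; |ZU| = 14.50 ✓; ∠(ZU, UR) = 90.00° ✓; |UR| = 26.30 ✓; ∠(UR, RN) = 90.00° ✓; |RN| = 18.00 ✓; ∠RNL = 48.90° ✓; |NL| = 34.40 ✗.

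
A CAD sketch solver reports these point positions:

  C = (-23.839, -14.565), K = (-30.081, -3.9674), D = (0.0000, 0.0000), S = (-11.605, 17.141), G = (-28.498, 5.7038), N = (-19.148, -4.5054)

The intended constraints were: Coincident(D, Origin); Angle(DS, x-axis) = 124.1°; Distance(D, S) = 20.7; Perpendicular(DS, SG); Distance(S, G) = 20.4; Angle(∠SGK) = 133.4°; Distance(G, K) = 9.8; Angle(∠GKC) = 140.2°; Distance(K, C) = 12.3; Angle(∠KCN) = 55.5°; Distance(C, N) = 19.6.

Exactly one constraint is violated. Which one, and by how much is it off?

Distance(C, N) = 19.6 — off by 8.50.

D = (0.00, 0.00) ✓; DS at 124.1° ✓; |DS| = 20.70 ✓; ∠(DS, SG) = 90.00° ✓; |SG| = 20.40 ✓; ∠SGK = 133.4° ✓; |GK| = 9.800 ✓; ∠GKC = 140.2° ✓; |KC| = 12.30 ✓; ∠KCN = 55.50° ✓; |CN| = 11.10 ✗.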